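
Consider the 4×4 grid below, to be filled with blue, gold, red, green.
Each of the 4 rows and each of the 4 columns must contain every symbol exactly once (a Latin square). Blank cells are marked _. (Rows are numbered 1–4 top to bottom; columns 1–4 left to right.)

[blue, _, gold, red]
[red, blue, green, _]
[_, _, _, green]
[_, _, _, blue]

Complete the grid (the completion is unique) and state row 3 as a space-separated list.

gold red blue green

Row 3, column 1: row 3 has {green} and column 1 has {blue, red}, leaving only gold.
Row 3, column 2: row 3 has {gold, green} and column 2 has {blue}, leaving only red.
Row 3, column 3: row 3 has {gold, red, green} and column 3 has {gold, green}, leaving only blue.
So row 3 reads: gold red blue green.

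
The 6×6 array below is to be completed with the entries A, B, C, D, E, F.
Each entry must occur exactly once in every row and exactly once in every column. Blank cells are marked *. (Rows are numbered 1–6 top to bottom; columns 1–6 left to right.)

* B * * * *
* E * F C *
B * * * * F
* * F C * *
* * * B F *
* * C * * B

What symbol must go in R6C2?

Row 6, column 2 is narrowed to {A, D, F}.
If it were A, then row 5, column 2 would be left with no valid symbol.
If it were D, then row 5, column 2 would be left with no valid symbol.
So row 6, column 2 must be F.

F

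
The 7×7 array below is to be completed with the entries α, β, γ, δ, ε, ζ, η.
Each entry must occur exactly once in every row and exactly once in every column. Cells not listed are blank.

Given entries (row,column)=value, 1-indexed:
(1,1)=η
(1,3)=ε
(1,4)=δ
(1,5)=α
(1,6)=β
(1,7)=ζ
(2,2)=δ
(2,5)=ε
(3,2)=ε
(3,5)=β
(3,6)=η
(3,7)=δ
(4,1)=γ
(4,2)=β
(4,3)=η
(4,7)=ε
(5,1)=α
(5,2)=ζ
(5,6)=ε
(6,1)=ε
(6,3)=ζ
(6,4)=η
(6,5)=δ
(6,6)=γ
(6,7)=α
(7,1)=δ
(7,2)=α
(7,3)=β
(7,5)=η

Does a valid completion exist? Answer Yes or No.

Row 6, column 2: row 6 together with column 2 already contain {α, β, γ, δ, ε, ζ, η} — every symbol — so nothing can go there. The grid has no valid completion.

No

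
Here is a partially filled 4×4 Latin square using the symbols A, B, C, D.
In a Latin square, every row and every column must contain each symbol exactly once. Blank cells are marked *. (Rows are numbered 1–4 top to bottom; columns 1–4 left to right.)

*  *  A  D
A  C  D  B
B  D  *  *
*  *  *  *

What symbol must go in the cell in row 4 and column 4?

Row 1, column 1: row 1 has {A, D} and column 1 has {A, B}, leaving only C.
Row 1, column 2: row 1 has {A, C, D} and column 2 has {C, D}, leaving only B.
Row 3, column 3: row 3 has {B, D} and column 3 has {A, D}, leaving only C.
Row 3, column 4: row 3 has {B, C, D} and column 4 has {B, D}, leaving only A.
Row 4 already has {} and column 4 already has {A, B, D}, so row 4, column 4 must be C.

C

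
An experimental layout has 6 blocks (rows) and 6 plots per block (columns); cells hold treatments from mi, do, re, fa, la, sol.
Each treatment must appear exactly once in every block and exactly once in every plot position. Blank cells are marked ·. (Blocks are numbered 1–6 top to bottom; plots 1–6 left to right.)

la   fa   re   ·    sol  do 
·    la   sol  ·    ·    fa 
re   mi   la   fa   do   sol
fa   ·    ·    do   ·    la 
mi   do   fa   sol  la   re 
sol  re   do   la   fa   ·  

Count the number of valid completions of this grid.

1

Block 1, plot 4: eliminating its block and plot leaves {mi}.
Block 2, plot 1: eliminating its block and plot leaves {do}.
Block 2, plot 4: eliminating its block and plot leaves {mi, re}.
Block 2, plot 5: eliminating its block and plot leaves {mi, re}.
Block 4, plot 2: eliminating its block and plot leaves {sol}.
Block 4, plot 3: eliminating its block and plot leaves {mi}.
Block 4, plot 5: eliminating its block and plot leaves {mi, re}.
Block 6, plot 6: eliminating its block and plot leaves {mi}.
Only one assignment across all blanks avoids any block or plot repeat, giving 1 completion.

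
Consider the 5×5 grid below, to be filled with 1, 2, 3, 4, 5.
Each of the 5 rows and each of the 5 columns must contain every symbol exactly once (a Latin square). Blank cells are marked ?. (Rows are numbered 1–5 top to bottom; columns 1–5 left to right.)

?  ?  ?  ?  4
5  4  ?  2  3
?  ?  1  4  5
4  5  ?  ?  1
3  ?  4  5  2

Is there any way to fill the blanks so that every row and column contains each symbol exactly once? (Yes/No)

Row 2, column 3: row 2 together with column 3 already contain {1, 2, 3, 4, 5} — every symbol — so nothing can go there. The grid has no valid completion.

No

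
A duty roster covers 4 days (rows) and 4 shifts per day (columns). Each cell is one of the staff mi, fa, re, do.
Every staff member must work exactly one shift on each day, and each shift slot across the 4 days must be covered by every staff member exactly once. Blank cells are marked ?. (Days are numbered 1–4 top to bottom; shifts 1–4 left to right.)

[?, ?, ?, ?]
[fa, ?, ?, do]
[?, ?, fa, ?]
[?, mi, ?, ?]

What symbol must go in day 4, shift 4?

Day 2, shift 2: day 2 has {fa, do} and shift 2 has {mi}, leaving only re.
Day 2, shift 3: day 2 has {fa, re, do} and shift 3 has {fa}, leaving only mi.
Day 3, shift 2: day 3 has {fa} and shift 2 has {mi, re}, leaving only do.
Day 1, shift 2: day 1 has {} and shift 2 has {mi, re, do}, leaving only fa.
Day 4, shift 4 is narrowed to {fa, re}.
If it were re, then day 3, shift 4 would be left with no valid symbol.
So day 4, shift 4 must be fa.

fa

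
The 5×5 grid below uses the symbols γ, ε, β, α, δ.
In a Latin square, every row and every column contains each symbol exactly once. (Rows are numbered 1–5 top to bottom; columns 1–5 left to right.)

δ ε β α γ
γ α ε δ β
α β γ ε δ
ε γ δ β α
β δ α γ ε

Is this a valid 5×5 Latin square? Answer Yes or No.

Yes

Each row is a permutation of the 5 symbols, and so is each column.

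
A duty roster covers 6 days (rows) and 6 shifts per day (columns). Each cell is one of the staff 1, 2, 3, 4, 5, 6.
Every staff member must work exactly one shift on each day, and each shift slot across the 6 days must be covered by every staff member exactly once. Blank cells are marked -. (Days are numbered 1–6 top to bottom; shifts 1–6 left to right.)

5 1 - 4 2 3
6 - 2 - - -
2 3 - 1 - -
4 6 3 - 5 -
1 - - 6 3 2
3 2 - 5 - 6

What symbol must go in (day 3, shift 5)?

Day 1, shift 3: day 1 has {1, 2, 3, 4, 5} and shift 3 has {2, 3}, leaving only 6.
Day 2, shift 4: day 2 has {2, 6} and shift 4 has {1, 4, 5, 6}, leaving only 3.
Day 4, shift 4: day 4 has {3, 4, 5, 6} and shift 4 has {1, 3, 4, 5, 6}, leaving only 2.
Day 4, shift 6: day 4 has {2, 3, 4, 5, 6} and shift 6 has {2, 3, 6}, leaving only 1.
Day 3, shift 5 is narrowed to {4, 6}.
If it were 4, then day 6, shift 5 would be left with no valid symbol.
So day 3, shift 5 must be 6.

6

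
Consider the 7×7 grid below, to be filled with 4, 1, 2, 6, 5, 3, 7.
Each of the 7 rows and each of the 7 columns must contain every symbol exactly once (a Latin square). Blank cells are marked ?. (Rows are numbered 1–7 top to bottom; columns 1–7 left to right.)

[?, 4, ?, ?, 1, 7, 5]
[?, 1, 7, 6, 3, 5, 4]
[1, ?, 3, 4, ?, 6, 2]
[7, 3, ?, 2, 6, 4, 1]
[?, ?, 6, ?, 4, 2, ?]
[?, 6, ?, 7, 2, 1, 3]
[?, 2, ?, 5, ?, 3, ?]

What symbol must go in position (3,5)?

5

Row 1, column 3: row 1 has {4, 1, 5, 7} and column 3 has {6, 3, 7}, leaving only 2.
Row 1, column 4: row 1 has {4, 1, 2, 5, 7} and column 4 has {4, 2, 6, 5, 7}, leaving only 3.
Row 1, column 1: row 1 has {4, 1, 2, 5, 3, 7} and column 1 has {1, 7}, leaving only 6.
Row 2, column 1: row 2 has {4, 1, 6, 5, 3, 7} and column 1 has {1, 6, 7}, leaving only 2.
Row 4, column 3: row 4 has {4, 1, 2, 6, 3, 7} and column 3 has {2, 6, 3, 7}, leaving only 5.
Row 5, column 4: row 5 has {4, 2, 6} and column 4 has {4, 2, 6, 5, 3, 7}, leaving only 1.
Row 5, column 7: row 5 has {4, 1, 2, 6} and column 7 has {4, 1, 2, 5, 3}, leaving only 7.
Row 5, column 2: row 5 has {4, 1, 2, 6, 7} and column 2 has {4, 1, 2, 6, 3}, leaving only 5.
Row 3, column 2: row 3 has {4, 1, 2, 6, 3} and column 2 has {4, 1, 2, 6, 5, 3}, leaving only 7.
Row 3 already has {4, 1, 2, 6, 3, 7} and column 5 already has {4, 1, 2, 6, 3}, so row 3, column 5 must be 5.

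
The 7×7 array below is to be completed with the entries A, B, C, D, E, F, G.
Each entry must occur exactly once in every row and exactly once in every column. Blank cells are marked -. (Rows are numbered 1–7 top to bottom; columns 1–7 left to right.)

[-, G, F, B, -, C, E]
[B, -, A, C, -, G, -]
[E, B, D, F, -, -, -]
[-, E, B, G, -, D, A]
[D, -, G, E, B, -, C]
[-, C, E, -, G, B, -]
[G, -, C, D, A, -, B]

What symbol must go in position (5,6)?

Row 1, column 1: row 1 has {B, C, E, F, G} and column 1 has {B, D, E, G}, leaving only A.
Row 1, column 5: row 1 has {A, B, C, E, F, G} and column 5 has {A, B, G}, leaving only D.
Row 3, column 5: row 3 has {B, D, E, F} and column 5 has {A, B, D, G}, leaving only C.
Row 3, column 6: row 3 has {B, C, D, E, F} and column 6 has {B, C, D, G}, leaving only A.
Row 5 already has {B, C, D, E, G} and column 6 already has {A, B, C, D, G}, so row 5, column 6 must be F.

F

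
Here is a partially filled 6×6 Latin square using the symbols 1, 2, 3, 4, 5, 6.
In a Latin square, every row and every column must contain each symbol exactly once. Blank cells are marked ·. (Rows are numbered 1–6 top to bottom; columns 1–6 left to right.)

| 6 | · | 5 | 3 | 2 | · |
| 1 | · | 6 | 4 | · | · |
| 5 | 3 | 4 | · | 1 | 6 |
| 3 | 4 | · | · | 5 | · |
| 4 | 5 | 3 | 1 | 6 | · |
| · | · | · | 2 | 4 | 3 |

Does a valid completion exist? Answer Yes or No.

Row 3, column 4: row 3 together with column 4 already contain {1, 2, 3, 4, 5, 6} — every symbol — so nothing can go there. The grid has no valid completion.

No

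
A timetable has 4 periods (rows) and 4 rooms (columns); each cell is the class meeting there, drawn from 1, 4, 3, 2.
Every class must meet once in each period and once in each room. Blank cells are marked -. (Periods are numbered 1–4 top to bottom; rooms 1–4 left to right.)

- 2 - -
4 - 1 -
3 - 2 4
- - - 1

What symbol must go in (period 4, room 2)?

Period 1, room 1: period 1 has {2} and room 1 has {4, 3}, leaving only 1.
Period 1, room 4: period 1 has {1, 2} and room 4 has {1, 4}, leaving only 3.
Period 1, room 3: period 1 has {1, 3, 2} and room 3 has {1, 2}, leaving only 4.
Period 2, room 2: period 2 has {1, 4} and room 2 has {2}, leaving only 3.
Period 4 already has {1} and room 2 already has {3, 2}, so period 4, room 2 must be 4.

4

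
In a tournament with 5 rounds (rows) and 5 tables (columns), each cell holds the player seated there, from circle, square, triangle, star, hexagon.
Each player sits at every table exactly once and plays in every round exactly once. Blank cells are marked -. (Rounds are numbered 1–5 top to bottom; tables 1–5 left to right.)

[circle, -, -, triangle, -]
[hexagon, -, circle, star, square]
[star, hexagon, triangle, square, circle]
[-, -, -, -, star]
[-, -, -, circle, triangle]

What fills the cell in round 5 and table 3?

hexagon

Round 1, table 5: round 1 has {circle, triangle} and table 5 has {circle, square, triangle, star}, leaving only hexagon.
Round 2, table 2: round 2 has {circle, square, star, hexagon} and table 2 has {hexagon}, leaving only triangle.
Round 4, table 4: round 4 has {star} and table 4 has {circle, square, triangle, star}, leaving only hexagon.
Round 4, table 3: round 4 has {star, hexagon} and table 3 has {circle, triangle}, leaving only square.
Round 1, table 3: round 1 has {circle, triangle, hexagon} and table 3 has {circle, square, triangle}, leaving only star.
Round 5 already has {circle, triangle} and table 3 already has {circle, square, triangle, star}, so round 5, table 3 must be hexagon.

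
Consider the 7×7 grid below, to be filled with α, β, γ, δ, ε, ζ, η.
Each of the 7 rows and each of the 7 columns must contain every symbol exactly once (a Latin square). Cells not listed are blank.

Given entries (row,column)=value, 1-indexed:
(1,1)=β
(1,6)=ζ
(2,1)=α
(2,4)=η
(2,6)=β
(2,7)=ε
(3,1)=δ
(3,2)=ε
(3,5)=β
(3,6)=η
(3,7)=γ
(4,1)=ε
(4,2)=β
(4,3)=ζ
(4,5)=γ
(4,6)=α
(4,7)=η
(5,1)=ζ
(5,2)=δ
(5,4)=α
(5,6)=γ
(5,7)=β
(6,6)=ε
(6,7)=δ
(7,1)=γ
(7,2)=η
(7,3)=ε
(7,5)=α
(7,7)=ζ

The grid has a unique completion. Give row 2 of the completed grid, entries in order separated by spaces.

α ζ γ η δ β ε

Row 1, column 7: row 1 has {β, ζ} and column 7 has {β, γ, δ, ε, ζ, η}, leaving only α.
Row 1, column 2: row 1 has {α, β, ζ} and column 2 has {β, δ, ε, η}, leaving only γ.
Row 2, column 2: row 2 has {α, β, ε, η} and column 2 has {β, γ, δ, ε, η}, leaving only ζ.
Row 2, column 5: row 2 has {α, β, ε, ζ, η} and column 5 has {α, β, γ}, leaving only δ.
Row 2, column 3: row 2 has {α, β, δ, ε, ζ, η} and column 3 has {ε, ζ}, leaving only γ.
So row 2 reads: α ζ γ η δ β ε.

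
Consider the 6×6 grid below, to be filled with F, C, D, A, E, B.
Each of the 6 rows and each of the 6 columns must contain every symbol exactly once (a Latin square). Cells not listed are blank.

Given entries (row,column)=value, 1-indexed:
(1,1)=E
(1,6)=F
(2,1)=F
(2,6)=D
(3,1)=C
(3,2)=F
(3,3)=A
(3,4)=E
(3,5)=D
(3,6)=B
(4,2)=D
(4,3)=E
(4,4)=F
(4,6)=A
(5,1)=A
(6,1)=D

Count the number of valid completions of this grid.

30

Row 1, column 2: eliminating its row and column leaves {C, A, B}.
Row 1, column 3: eliminating its row and column leaves {C, D, B}.
Row 1, column 4: eliminating its row and column leaves {C, D, A, B}.
Row 1, column 5: eliminating its row and column leaves {C, A, B}.
Row 2, column 2: eliminating its row and column leaves {C, A, E, B}.
Row 2, column 3: eliminating its row and column leaves {C, B}.
Row 2, column 4: eliminating its row and column leaves {C, A, B}.
Row 2, column 5: eliminating its row and column leaves {C, A, E, B}.
Row 4, column 1: eliminating its row and column leaves {B}.
Row 4, column 5: eliminating its row and column leaves {C, B}.
Row 5, column 2: eliminating its row and column leaves {C, E, B}.
Row 5, column 3: eliminating its row and column leaves {F, C, D, B}.
Row 5, column 4: eliminating its row and column leaves {C, D, B}.
Row 5, column 5: eliminating its row and column leaves {F, C, E, B}.
Row 5, column 6: eliminating its row and column leaves {C, E}.
Row 6, column 2: eliminating its row and column leaves {C, A, E, B}.
Row 6, column 3: eliminating its row and column leaves {F, C, B}.
Row 6, column 4: eliminating its row and column leaves {C, A, B}.
Row 6, column 5: eliminating its row and column leaves {F, C, A, E, B}.
Row 6, column 6: eliminating its row and column leaves {C, E}.
Enumerating the assignments across these blanks that avoid any row or column repeat gives 30 completions.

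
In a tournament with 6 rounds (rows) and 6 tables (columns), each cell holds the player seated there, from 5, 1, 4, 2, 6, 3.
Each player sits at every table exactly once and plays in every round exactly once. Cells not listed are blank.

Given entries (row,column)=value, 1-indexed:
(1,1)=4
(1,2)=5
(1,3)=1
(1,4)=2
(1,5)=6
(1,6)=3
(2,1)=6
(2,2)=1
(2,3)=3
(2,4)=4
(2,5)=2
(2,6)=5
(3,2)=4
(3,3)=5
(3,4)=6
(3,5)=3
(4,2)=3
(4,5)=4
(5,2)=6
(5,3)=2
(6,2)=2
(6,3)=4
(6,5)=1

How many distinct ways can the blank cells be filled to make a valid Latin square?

3

Round 3, table 1: eliminating its round and table leaves {1, 2}.
Round 3, table 6: eliminating its round and table leaves {1, 2}.
Round 4, table 1: eliminating its round and table leaves {5, 1, 2}.
Round 4, table 3: eliminating its round and table leaves {6}.
Round 4, table 4: eliminating its round and table leaves {5, 1}.
Round 4, table 6: eliminating its round and table leaves {1, 2, 6}.
Round 5, table 1: eliminating its round and table leaves {5, 1, 3}.
Round 5, table 4: eliminating its round and table leaves {5, 1, 3}.
Round 5, table 5: eliminating its round and table leaves {5}.
Round 5, table 6: eliminating its round and table leaves {1, 4}.
Round 6, table 1: eliminating its round and table leaves {5, 3}.
Round 6, table 4: eliminating its round and table leaves {5, 3}.
Round 6, table 6: eliminating its round and table leaves {6}.
Enumerating the assignments across these blanks that avoid any round or table repeat gives 3 completions.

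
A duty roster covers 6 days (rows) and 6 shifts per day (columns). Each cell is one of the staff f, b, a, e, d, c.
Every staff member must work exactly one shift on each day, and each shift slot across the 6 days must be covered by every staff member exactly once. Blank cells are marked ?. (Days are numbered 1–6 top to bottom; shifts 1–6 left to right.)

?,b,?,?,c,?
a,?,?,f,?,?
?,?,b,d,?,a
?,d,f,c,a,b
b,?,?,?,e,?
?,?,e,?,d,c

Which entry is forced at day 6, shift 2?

Day 2, shift 5: day 2 has {f, a} and shift 5 has {a, e, d, c}, leaving only b.
Day 3, shift 5: day 3 has {b, a, d} and shift 5 has {b, a, e, d, c}, leaving only f.
Day 4, shift 1: day 4 has {f, b, a, d, c} and shift 1 has {b, a}, leaving only e.
Day 3, shift 1: day 3 has {f, b, a, d} and shift 1 has {b, a, e}, leaving only c.
Day 3, shift 2: day 3 has {f, b, a, d, c} and shift 2 has {b, d}, leaving only e.
Day 2, shift 2: day 2 has {f, b, a} and shift 2 has {b, e, d}, leaving only c.
Day 2, shift 3: day 2 has {f, b, a, c} and shift 3 has {f, b, e}, leaving only d.
Day 1, shift 3: day 1 has {b, c} and shift 3 has {f, b, e, d}, leaving only a.
Day 1, shift 4: day 1 has {b, a, c} and shift 4 has {f, d, c}, leaving only e.
Day 2, shift 6: day 2 has {f, b, a, d, c} and shift 6 has {b, a, c}, leaving only e.
Day 5, shift 3: day 5 has {b, e} and shift 3 has {f, b, a, e, d}, leaving only c.
Day 5, shift 4: day 5 has {b, e, c} and shift 4 has {f, e, d, c}, leaving only a.
Day 5, shift 2: day 5 has {b, a, e, c} and shift 2 has {b, e, d, c}, leaving only f.
Day 6 already has {e, d, c} and shift 2 already has {f, b, e, d, c}, so day 6, shift 2 must be a.

a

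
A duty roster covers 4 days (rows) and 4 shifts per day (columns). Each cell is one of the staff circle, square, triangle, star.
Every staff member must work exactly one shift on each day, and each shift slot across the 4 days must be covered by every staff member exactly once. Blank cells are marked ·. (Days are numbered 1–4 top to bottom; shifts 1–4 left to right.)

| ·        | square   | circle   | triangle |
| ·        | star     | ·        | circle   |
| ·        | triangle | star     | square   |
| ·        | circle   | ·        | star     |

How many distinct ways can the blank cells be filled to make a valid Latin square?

Day 1, shift 1: eliminating its day and shift leaves {star}.
Day 2, shift 1: eliminating its day and shift leaves {square, triangle}.
Day 2, shift 3: eliminating its day and shift leaves {square, triangle}.
Day 3, shift 1: eliminating its day and shift leaves {circle}.
Day 4, shift 1: eliminating its day and shift leaves {square, triangle}.
Day 4, shift 3: eliminating its day and shift leaves {square, triangle}.
Enumerating the assignments across these blanks that avoid any day or shift repeat gives 2 completions.

2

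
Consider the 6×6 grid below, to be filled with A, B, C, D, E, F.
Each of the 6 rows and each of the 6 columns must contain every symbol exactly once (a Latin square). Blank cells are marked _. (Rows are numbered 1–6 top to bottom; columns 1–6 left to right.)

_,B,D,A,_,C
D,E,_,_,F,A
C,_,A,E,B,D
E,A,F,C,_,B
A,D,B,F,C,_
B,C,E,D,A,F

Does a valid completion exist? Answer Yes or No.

Yes

No row or column among the givens repeats a symbol, and propagating forced cells runs into no contradiction.
One valid completion exists (for instance, F B D A E C / D E C B F A / C F A E B D / E A F C D B / A D B F C E / B C E D A F).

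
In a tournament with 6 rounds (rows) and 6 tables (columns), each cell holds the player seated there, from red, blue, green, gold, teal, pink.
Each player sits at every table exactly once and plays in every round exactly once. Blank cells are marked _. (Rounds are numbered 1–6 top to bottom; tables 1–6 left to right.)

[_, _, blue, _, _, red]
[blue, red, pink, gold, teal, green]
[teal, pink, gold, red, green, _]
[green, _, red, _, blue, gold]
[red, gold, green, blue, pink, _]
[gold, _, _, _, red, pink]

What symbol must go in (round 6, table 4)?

green

Round 1, table 1: round 1 has {red, blue} and table 1 has {red, blue, green, gold, teal}, leaving only pink.
Round 1, table 5: round 1 has {red, blue, pink} and table 5 has {red, blue, green, teal, pink}, leaving only gold.
Round 3, table 6: round 3 has {red, green, gold, teal, pink} and table 6 has {red, green, gold, pink}, leaving only blue.
Round 4, table 2: round 4 has {red, blue, green, gold} and table 2 has {red, gold, pink}, leaving only teal.
Round 1, table 2: round 1 has {red, blue, gold, pink} and table 2 has {red, gold, teal, pink}, leaving only green.
Round 1, table 4: round 1 has {red, blue, green, gold, pink} and table 4 has {red, blue, gold}, leaving only teal.
Round 6 already has {red, gold, pink} and table 4 already has {red, blue, gold, teal}, so round 6, table 4 must be green.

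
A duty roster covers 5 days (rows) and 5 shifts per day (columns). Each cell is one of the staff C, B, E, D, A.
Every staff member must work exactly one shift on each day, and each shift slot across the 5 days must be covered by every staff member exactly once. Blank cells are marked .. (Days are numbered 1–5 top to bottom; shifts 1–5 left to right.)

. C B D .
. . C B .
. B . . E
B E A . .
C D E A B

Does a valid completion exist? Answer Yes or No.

Day 1, shift 5: day 1 has {C, B, D} and shift 5 has {B, E}, so it must be A.
Day 1, shift 1: day 1 has {C, B, D, A} and shift 1 has {C, B}, so it must be E.
Day 2, shift 2: day 2 has {C, B} and shift 2 has {C, B, E, D}, so it must be A.
Day 2, shift 1: day 2 has {C, B, A} and shift 1 has {C, B, E}, so it must be D.
Now day 2, shift 5: day 2 together with shift 5 already contain {C, B, E, D, A} — every symbol — so nothing can go there. The grid has no valid completion.

No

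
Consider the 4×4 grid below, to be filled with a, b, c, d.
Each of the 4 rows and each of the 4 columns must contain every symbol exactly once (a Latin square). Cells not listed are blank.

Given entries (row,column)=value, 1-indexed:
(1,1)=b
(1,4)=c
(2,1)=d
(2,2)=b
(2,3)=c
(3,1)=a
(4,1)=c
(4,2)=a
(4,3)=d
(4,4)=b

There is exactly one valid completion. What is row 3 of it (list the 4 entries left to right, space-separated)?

Row 3, column 3: row 3 has {a} and column 3 has {c, d}, leaving only b.
Row 3, column 4: row 3 has {a, b} and column 4 has {b, c}, leaving only d.
Row 3, column 2: row 3 has {a, b, d} and column 2 has {a, b}, leaving only c.
So row 3 reads: a c b d.

a c b d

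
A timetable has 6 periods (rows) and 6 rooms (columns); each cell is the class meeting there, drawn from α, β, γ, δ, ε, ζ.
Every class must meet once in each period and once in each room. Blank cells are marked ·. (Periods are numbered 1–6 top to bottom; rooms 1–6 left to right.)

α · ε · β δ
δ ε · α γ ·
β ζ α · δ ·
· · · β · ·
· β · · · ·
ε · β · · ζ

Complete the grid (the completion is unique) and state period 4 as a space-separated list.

γ α δ β ζ ε

Period 1, room 2: period 1 has {α, β, δ, ε} and room 2 has {β, ε, ζ}, leaving only γ.
Period 1, room 4: period 1 has {α, β, γ, δ, ε} and room 4 has {α, β}, leaving only ζ.
Period 2, room 3: period 2 has {α, γ, δ, ε} and room 3 has {α, β, ε}, leaving only ζ.
Period 2, room 6: period 2 has {α, γ, δ, ε, ζ} and room 6 has {δ, ζ}, leaving only β.
Period 6, room 5: period 6 has {β, ε, ζ} and room 5 has {β, γ, δ}, leaving only α.
Period 6, room 2: period 6 has {α, β, ε, ζ} and room 2 has {β, γ, ε, ζ}, leaving only δ.
Period 4, room 2: period 4 has {β} and room 2 has {β, γ, δ, ε, ζ}, leaving only α.
Period 6, room 4: period 6 has {α, β, δ, ε, ζ} and room 4 has {α, β, ζ}, leaving only γ.
Period 3, room 4: period 3 has {α, β, δ, ζ} and room 4 has {α, β, γ, ζ}, leaving only ε.
Period 3, room 6: period 3 has {α, β, δ, ε, ζ} and room 6 has {β, δ, ζ}, leaving only γ.
Period 4, room 6: period 4 has {α, β} and room 6 has {β, γ, δ, ζ}, leaving only ε.
Period 4, room 5: period 4 has {α, β, ε} and room 5 has {α, β, γ, δ}, leaving only ζ.
Period 4, room 1: period 4 has {α, β, ε, ζ} and room 1 has {α, β, δ, ε}, leaving only γ.
Period 4, room 3: period 4 has {α, β, γ, ε, ζ} and room 3 has {α, β, ε, ζ}, leaving only δ.
So period 4 reads: γ α δ β ζ ε.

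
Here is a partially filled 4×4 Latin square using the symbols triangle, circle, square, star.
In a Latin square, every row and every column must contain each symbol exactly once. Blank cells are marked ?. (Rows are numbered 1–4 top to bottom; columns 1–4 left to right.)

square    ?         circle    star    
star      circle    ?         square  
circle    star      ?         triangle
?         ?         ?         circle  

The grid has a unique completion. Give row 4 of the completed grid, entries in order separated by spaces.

triangle square star circle

Row 4, column 1: row 4 has {circle} and column 1 has {circle, square, star}, leaving only triangle.
Row 4, column 2: row 4 has {triangle, circle} and column 2 has {circle, star}, leaving only square.
Row 4, column 3: row 4 has {triangle, circle, square} and column 3 has {circle}, leaving only star.
So row 4 reads: triangle square star circle.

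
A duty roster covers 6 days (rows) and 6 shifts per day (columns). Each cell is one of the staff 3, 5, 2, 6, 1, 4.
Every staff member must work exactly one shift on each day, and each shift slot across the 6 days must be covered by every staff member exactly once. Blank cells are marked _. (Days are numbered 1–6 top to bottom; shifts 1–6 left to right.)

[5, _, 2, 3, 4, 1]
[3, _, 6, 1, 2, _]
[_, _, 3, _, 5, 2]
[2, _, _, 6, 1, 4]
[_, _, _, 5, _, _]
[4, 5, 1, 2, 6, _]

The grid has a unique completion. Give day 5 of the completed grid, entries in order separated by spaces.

1 2 4 5 3 6

Day 5, shift 3: day 5 has {5} and shift 3 has {3, 2, 6, 1}, leaving only 4.
Day 5, shift 5: day 5 has {5, 4} and shift 5 has {5, 2, 6, 1, 4}, leaving only 3.
Day 5, shift 6: day 5 has {3, 5, 4} and shift 6 has {2, 1, 4}, leaving only 6.
Day 5, shift 1: day 5 has {3, 5, 6, 4} and shift 1 has {3, 5, 2, 4}, leaving only 1.
Day 5, shift 2: day 5 has {3, 5, 6, 1, 4} and shift 2 has {5}, leaving only 2.
So day 5 reads: 1 2 4 5 3 6.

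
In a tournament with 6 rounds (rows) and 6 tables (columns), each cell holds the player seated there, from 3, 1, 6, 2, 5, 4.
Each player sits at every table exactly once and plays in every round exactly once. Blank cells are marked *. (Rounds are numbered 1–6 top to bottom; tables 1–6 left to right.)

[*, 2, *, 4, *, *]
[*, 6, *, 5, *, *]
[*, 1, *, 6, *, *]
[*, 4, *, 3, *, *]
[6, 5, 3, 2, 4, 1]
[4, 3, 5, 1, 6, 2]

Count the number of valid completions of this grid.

20

Round 1, table 1: eliminating its round and table leaves {3, 1, 5}.
Round 1, table 3: eliminating its round and table leaves {1, 6}.
Round 1, table 5: eliminating its round and table leaves {3, 1, 5}.
Round 1, table 6: eliminating its round and table leaves {3, 6, 5}.
Round 2, table 1: eliminating its round and table leaves {3, 1, 2}.
Round 2, table 3: eliminating its round and table leaves {1, 2, 4}.
Round 2, table 5: eliminating its round and table leaves {3, 1, 2}.
Round 2, table 6: eliminating its round and table leaves {3, 4}.
Round 3, table 1: eliminating its round and table leaves {3, 2, 5}.
Round 3, table 3: eliminating its round and table leaves {2, 4}.
Round 3, table 5: eliminating its round and table leaves {3, 2, 5}.
Round 3, table 6: eliminating its round and table leaves {3, 5, 4}.
Round 4, table 1: eliminating its round and table leaves {1, 2, 5}.
Round 4, table 3: eliminating its round and table leaves {1, 6, 2}.
Round 4, table 5: eliminating its round and table leaves {1, 2, 5}.
Round 4, table 6: eliminating its round and table leaves {6, 5}.
Enumerating the assignments across these blanks that avoid any round or table repeat gives 20 completions.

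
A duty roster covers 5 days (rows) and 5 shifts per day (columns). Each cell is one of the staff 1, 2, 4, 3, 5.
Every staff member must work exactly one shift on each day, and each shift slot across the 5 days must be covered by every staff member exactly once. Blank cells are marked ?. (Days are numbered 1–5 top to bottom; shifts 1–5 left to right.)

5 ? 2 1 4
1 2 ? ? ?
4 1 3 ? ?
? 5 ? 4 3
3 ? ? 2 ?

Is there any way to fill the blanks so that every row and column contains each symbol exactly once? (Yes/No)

Yes

No day or shift among the givens repeats a symbol, and propagating forced cells runs into no contradiction.
One valid completion exists (for instance, 5 3 2 1 4 / 1 2 4 3 5 / 4 1 3 5 2 / 2 5 1 4 3 / 3 4 5 2 1).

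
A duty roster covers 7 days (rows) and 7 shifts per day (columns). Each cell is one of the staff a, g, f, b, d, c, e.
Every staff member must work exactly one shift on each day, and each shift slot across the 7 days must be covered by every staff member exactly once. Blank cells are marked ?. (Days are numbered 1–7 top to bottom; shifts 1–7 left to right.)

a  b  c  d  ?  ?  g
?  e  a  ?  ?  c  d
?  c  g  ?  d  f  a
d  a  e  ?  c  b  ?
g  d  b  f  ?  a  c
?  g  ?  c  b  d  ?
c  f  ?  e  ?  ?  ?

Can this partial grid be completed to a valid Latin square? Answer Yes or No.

Day 1, shift 6: day 1 has {a, g, b, d, c} and shift 6 has {a, f, b, d, c}, so it must be e.
Day 1, shift 5: day 1 has {a, g, b, d, c, e} and shift 5 has {b, d, c}, so it must be f.
Day 2, shift 5: day 2 has {a, d, c, e} and shift 5 has {f, b, d, c}, so it must be g.
Day 2, shift 4: day 2 has {a, g, d, c, e} and shift 4 has {f, d, c, e}, so it must be b.
Now day 3, shift 4: day 3 together with shift 4 already contain {a, g, f, b, d, c, e} — every symbol — so nothing can go there. The grid has no valid completion.

No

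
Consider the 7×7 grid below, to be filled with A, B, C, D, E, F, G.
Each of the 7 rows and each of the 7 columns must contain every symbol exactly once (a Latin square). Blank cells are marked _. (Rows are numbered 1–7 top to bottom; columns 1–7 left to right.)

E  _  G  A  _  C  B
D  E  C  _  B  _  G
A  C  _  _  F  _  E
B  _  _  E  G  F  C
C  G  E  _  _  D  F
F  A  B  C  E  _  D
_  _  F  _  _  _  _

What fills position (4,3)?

A

Row 1, column 5: row 1 has {A, B, C, E, G} and column 5 has {B, E, F, G}, leaving only D.
Row 1, column 2: row 1 has {A, B, C, D, E, G} and column 2 has {A, C, E, G}, leaving only F.
Row 2, column 4: row 2 has {B, C, D, E, G} and column 4 has {A, C, E}, leaving only F.
Row 2, column 6: row 2 has {B, C, D, E, F, G} and column 6 has {C, D, F}, leaving only A.
Row 3, column 3: row 3 has {A, C, E, F} and column 3 has {B, C, E, F, G}, leaving only D.
Row 4 already has {B, C, E, F, G} and column 3 already has {B, C, D, E, F, G}, so row 4, column 3 must be A.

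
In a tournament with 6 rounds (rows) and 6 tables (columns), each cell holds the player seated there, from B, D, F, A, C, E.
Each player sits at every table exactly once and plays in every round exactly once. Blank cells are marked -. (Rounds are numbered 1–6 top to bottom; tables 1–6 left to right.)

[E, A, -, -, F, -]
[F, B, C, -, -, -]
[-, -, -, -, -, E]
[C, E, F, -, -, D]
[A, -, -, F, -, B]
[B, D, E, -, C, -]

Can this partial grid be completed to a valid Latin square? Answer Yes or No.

Yes

No round or table among the givens repeats a symbol, and propagating forced cells runs into no contradiction.
One valid completion exists (for instance, E A B D F C / F B C E D A / D F A C B E / C E F B A D / A C D F E B / B D E A C F).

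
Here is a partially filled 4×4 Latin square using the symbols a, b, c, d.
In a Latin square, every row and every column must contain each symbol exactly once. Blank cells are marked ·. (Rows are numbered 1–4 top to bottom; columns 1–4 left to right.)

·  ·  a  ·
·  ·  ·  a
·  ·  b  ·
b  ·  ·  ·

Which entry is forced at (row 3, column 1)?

Row 3, column 1 is narrowed to {a, c, d}.
If it were c, then row 2, column 1 would be left with no valid symbol.
If it were d, then row 2, column 1 would be left with no valid symbol.
So row 3, column 1 must be a.

a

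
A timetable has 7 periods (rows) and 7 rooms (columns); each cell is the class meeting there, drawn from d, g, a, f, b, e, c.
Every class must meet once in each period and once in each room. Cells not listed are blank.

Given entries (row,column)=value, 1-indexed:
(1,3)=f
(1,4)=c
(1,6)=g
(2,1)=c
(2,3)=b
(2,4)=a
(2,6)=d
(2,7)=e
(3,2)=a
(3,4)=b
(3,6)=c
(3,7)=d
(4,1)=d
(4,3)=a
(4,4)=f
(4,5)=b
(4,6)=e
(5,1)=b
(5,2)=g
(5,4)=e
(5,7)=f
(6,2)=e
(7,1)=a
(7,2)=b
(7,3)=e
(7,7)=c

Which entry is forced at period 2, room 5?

Period 1, room 1: period 1 has {g, f, c} and room 1 has {d, a, b, c}, leaving only e.
Period 1, room 2: period 1 has {g, f, e, c} and room 2 has {g, a, b, e}, leaving only d.
Period 1, room 5: period 1 has {d, g, f, e, c} and room 5 has {b}, leaving only a.
Period 1, room 7: period 1 has {d, g, a, f, e, c} and room 7 has {d, f, e, c}, leaving only b.
Period 2, room 2: period 2 has {d, a, b, e, c} and room 2 has {d, g, a, b, e}, leaving only f.
Period 2 already has {d, a, f, b, e, c} and room 5 already has {a, b}, so period 2, room 5 must be g.

g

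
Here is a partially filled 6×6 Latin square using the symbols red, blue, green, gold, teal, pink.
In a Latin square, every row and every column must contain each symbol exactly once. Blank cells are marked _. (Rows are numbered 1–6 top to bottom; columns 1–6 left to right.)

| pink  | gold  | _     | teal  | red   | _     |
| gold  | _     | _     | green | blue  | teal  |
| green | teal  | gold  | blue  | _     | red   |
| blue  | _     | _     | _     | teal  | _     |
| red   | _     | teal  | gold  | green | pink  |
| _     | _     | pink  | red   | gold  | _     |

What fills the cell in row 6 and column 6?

Row 2, column 3: row 2 has {blue, green, gold, teal} and column 3 has {gold, teal, pink}, leaving only red.
Row 2, column 2: row 2 has {red, blue, green, gold, teal} and column 2 has {gold, teal}, leaving only pink.
Row 3, column 5: row 3 has {red, blue, green, gold, teal} and column 5 has {red, blue, green, gold, teal}, leaving only pink.
Row 4, column 3: row 4 has {blue, teal} and column 3 has {red, gold, teal, pink}, leaving only green.
Row 1, column 3: row 1 has {red, gold, teal, pink} and column 3 has {red, green, gold, teal, pink}, leaving only blue.
Row 1, column 6: row 1 has {red, blue, gold, teal, pink} and column 6 has {red, teal, pink}, leaving only green.
Row 6 already has {red, gold, pink} and column 6 already has {red, green, teal, pink}, so row 6, column 6 must be blue.

blue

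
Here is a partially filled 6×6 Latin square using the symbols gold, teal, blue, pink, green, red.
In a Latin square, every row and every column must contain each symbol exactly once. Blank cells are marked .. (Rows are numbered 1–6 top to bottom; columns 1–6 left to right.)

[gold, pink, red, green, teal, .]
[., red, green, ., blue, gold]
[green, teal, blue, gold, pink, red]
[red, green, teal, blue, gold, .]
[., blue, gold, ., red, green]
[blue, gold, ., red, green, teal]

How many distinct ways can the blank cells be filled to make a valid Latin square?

Row 1, column 6: eliminating its row and column leaves {blue}.
Row 2, column 1: eliminating its row and column leaves {teal, pink}.
Row 2, column 4: eliminating its row and column leaves {teal, pink}.
Row 4, column 6: eliminating its row and column leaves {pink}.
Row 5, column 1: eliminating its row and column leaves {teal, pink}.
Row 5, column 4: eliminating its row and column leaves {teal, pink}.
Row 6, column 3: eliminating its row and column leaves {pink}.
Enumerating the assignments across these blanks that avoid any row or column repeat gives 2 completions.

2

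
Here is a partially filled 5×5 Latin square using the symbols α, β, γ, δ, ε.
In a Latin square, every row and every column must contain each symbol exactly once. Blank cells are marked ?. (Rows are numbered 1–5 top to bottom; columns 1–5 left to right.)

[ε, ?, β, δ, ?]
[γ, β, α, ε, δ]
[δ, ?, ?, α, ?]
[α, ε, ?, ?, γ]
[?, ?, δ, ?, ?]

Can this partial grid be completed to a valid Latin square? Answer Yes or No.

Row 4, column 3: row 4 together with column 3 already contain {α, β, γ, δ, ε} — every symbol — so nothing can go there. The grid has no valid completion.

No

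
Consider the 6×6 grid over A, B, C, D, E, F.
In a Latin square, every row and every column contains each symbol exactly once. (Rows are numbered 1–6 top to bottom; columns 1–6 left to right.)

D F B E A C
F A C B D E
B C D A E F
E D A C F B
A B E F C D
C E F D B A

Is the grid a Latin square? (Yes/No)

Yes

Each row is a permutation of the 6 symbols, and so is each column.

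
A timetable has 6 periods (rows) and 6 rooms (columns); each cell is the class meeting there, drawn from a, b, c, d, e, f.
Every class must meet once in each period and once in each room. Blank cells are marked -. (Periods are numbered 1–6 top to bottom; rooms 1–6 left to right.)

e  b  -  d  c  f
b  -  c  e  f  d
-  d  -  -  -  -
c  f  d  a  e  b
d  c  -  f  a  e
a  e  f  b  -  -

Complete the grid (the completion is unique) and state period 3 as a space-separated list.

f d e c b a

Period 3, room 1: period 3 has {d} and room 1 has {a, b, c, d, e}, leaving only f.
Period 3, room 4: period 3 has {d, f} and room 4 has {a, b, d, e, f}, leaving only c.
Period 3, room 5: period 3 has {c, d, f} and room 5 has {a, c, e, f}, leaving only b.
Period 3, room 6: period 3 has {b, c, d, f} and room 6 has {b, d, e, f}, leaving only a.
Period 3, room 3: period 3 has {a, b, c, d, f} and room 3 has {c, d, f}, leaving only e.
So period 3 reads: f d e c b a.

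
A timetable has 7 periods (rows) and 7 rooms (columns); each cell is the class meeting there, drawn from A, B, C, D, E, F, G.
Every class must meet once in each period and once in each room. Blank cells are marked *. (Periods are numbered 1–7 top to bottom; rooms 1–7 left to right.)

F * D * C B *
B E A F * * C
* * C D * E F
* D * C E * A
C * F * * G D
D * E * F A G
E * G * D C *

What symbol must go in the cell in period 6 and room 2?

C

Period 1, room 7: period 1 has {B, C, D, F} and room 7 has {A, C, D, F, G}, leaving only E.
Period 2, room 5: period 2 has {A, B, C, E, F} and room 5 has {C, D, E, F}, leaving only G.
Period 2, room 6: period 2 has {A, B, C, E, F, G} and room 6 has {A, B, C, E, G}, leaving only D.
Period 4, room 1: period 4 has {A, C, D, E} and room 1 has {B, C, D, E, F}, leaving only G.
Period 3, room 1: period 3 has {C, D, E, F} and room 1 has {B, C, D, E, F, G}, leaving only A.
Period 3, room 5: period 3 has {A, C, D, E, F} and room 5 has {C, D, E, F, G}, leaving only B.
Period 3, room 2: period 3 has {A, B, C, D, E, F} and room 2 has {D, E}, leaving only G.
Period 1, room 2: period 1 has {B, C, D, E, F} and room 2 has {D, E, G}, leaving only A.
Period 1, room 4: period 1 has {A, B, C, D, E, F} and room 4 has {C, D, F}, leaving only G.
Period 4, room 3: period 4 has {A, C, D, E, G} and room 3 has {A, C, D, E, F, G}, leaving only B.
Period 4, room 6: period 4 has {A, B, C, D, E, G} and room 6 has {A, B, C, D, E, G}, leaving only F.
Period 5, room 2: period 5 has {C, D, F, G} and room 2 has {A, D, E, G}, leaving only B.
Period 6 already has {A, D, E, F, G} and room 2 already has {A, B, D, E, G}, so period 6, room 2 must be C.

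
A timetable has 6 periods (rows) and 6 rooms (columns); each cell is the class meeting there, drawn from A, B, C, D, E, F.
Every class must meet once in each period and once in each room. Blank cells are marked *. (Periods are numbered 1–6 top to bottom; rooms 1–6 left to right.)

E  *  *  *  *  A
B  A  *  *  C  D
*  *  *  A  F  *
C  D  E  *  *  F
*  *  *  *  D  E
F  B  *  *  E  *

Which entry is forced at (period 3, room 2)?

Period 1, room 5: period 1 has {A, E} and room 5 has {C, D, E, F}, leaving only B.
Period 2, room 3: period 2 has {A, B, C, D} and room 3 has {E}, leaving only F.
Period 2, room 4: period 2 has {A, B, C, D, F} and room 4 has {A}, leaving only E.
Period 3, room 1: period 3 has {A, F} and room 1 has {B, C, E, F}, leaving only D.
Period 4, room 4: period 4 has {C, D, E, F} and room 4 has {A, E}, leaving only B.
Period 4, room 5: period 4 has {B, C, D, E, F} and room 5 has {B, C, D, E, F}, leaving only A.
Period 5, room 1: period 5 has {D, E} and room 1 has {B, C, D, E, F}, leaving only A.
Period 6, room 6: period 6 has {B, E, F} and room 6 has {A, D, E, F}, leaving only C.
Period 3, room 6: period 3 has {A, D, F} and room 6 has {A, C, D, E, F}, leaving only B.
Period 3, room 3: period 3 has {A, B, D, F} and room 3 has {E, F}, leaving only C.
Period 3 already has {A, B, C, D, F} and room 2 already has {A, B, D}, so period 3, room 2 must be E.

E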